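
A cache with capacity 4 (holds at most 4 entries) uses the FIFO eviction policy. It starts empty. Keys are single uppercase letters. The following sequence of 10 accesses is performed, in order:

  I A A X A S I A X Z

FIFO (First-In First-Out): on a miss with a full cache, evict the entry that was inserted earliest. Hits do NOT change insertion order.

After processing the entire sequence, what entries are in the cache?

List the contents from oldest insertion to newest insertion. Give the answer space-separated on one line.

FIFO simulation (capacity=4):
  1. access I: MISS. Cache (old->new): [I]
  2. access A: MISS. Cache (old->new): [I A]
  3. access A: HIT. Cache (old->new): [I A]
  4. access X: MISS. Cache (old->new): [I A X]
  5. access A: HIT. Cache (old->new): [I A X]
  6. access S: MISS. Cache (old->new): [I A X S]
  7. access I: HIT. Cache (old->new): [I A X S]
  8. access A: HIT. Cache (old->new): [I A X S]
  9. access X: HIT. Cache (old->new): [I A X S]
  10. access Z: MISS, evict I. Cache (old->new): [A X S Z]
Total: 5 hits, 5 misses, 1 evictions

Answer: A X S Z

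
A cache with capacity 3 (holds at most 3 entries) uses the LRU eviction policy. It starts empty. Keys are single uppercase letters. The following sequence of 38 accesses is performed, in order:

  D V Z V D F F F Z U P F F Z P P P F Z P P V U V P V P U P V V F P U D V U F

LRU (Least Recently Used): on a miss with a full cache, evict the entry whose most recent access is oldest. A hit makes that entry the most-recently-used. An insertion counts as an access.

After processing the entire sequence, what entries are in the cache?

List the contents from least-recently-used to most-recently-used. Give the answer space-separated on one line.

LRU simulation (capacity=3):
  1. access D: MISS. Cache (LRU->MRU): [D]
  2. access V: MISS. Cache (LRU->MRU): [D V]
  3. access Z: MISS. Cache (LRU->MRU): [D V Z]
  4. access V: HIT. Cache (LRU->MRU): [D Z V]
  5. access D: HIT. Cache (LRU->MRU): [Z V D]
  6. access F: MISS, evict Z. Cache (LRU->MRU): [V D F]
  7. access F: HIT. Cache (LRU->MRU): [V D F]
  8. access F: HIT. Cache (LRU->MRU): [V D F]
  9. access Z: MISS, evict V. Cache (LRU->MRU): [D F Z]
  10. access U: MISS, evict D. Cache (LRU->MRU): [F Z U]
  11. access P: MISS, evict F. Cache (LRU->MRU): [Z U P]
  12. access F: MISS, evict Z. Cache (LRU->MRU): [U P F]
  13. access F: HIT. Cache (LRU->MRU): [U P F]
  14. access Z: MISS, evict U. Cache (LRU->MRU): [P F Z]
  15. access P: HIT. Cache (LRU->MRU): [F Z P]
  16. access P: HIT. Cache (LRU->MRU): [F Z P]
  17. access P: HIT. Cache (LRU->MRU): [F Z P]
  18. access F: HIT. Cache (LRU->MRU): [Z P F]
  19. access Z: HIT. Cache (LRU->MRU): [P F Z]
  20. access P: HIT. Cache (LRU->MRU): [F Z P]
  21. access P: HIT. Cache (LRU->MRU): [F Z P]
  22. access V: MISS, evict F. Cache (LRU->MRU): [Z P V]
  23. access U: MISS, evict Z. Cache (LRU->MRU): [P V U]
  24. access V: HIT. Cache (LRU->MRU): [P U V]
  25. access P: HIT. Cache (LRU->MRU): [U V P]
  26. access V: HIT. Cache (LRU->MRU): [U P V]
  27. access P: HIT. Cache (LRU->MRU): [U V P]
  28. access U: HIT. Cache (LRU->MRU): [V P U]
  29. access P: HIT. Cache (LRU->MRU): [V U P]
  30. access V: HIT. Cache (LRU->MRU): [U P V]
  31. access V: HIT. Cache (LRU->MRU): [U P V]
  32. access F: MISS, evict U. Cache (LRU->MRU): [P V F]
  33. access P: HIT. Cache (LRU->MRU): [V F P]
  34. access U: MISS, evict V. Cache (LRU->MRU): [F P U]
  35. access D: MISS, evict F. Cache (LRU->MRU): [P U D]
  36. access V: MISS, evict P. Cache (LRU->MRU): [U D V]
  37. access U: HIT. Cache (LRU->MRU): [D V U]
  38. access F: MISS, evict D. Cache (LRU->MRU): [V U F]
Total: 22 hits, 16 misses, 13 evictions

Answer: V U F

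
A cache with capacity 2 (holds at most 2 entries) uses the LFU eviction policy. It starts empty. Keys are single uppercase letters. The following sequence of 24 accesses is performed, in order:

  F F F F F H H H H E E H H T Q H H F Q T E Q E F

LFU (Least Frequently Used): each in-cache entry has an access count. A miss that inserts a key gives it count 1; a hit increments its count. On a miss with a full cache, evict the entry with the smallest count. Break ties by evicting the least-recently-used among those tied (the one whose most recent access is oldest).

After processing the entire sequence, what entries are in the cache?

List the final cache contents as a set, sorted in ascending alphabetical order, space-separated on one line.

LFU simulation (capacity=2):
  1. access F: MISS. Cache: [F(c=1)]
  2. access F: HIT, count now 2. Cache: [F(c=2)]
  3. access F: HIT, count now 3. Cache: [F(c=3)]
  4. access F: HIT, count now 4. Cache: [F(c=4)]
  5. access F: HIT, count now 5. Cache: [F(c=5)]
  6. access H: MISS. Cache: [H(c=1) F(c=5)]
  7. access H: HIT, count now 2. Cache: [H(c=2) F(c=5)]
  8. access H: HIT, count now 3. Cache: [H(c=3) F(c=5)]
  9. access H: HIT, count now 4. Cache: [H(c=4) F(c=5)]
  10. access E: MISS, evict H(c=4). Cache: [E(c=1) F(c=5)]
  11. access E: HIT, count now 2. Cache: [E(c=2) F(c=5)]
  12. access H: MISS, evict E(c=2). Cache: [H(c=1) F(c=5)]
  13. access H: HIT, count now 2. Cache: [H(c=2) F(c=5)]
  14. access T: MISS, evict H(c=2). Cache: [T(c=1) F(c=5)]
  15. access Q: MISS, evict T(c=1). Cache: [Q(c=1) F(c=5)]
  16. access H: MISS, evict Q(c=1). Cache: [H(c=1) F(c=5)]
  17. access H: HIT, count now 2. Cache: [H(c=2) F(c=5)]
  18. access F: HIT, count now 6. Cache: [H(c=2) F(c=6)]
  19. access Q: MISS, evict H(c=2). Cache: [Q(c=1) F(c=6)]
  20. access T: MISS, evict Q(c=1). Cache: [T(c=1) F(c=6)]
  21. access E: MISS, evict T(c=1). Cache: [E(c=1) F(c=6)]
  22. access Q: MISS, evict E(c=1). Cache: [Q(c=1) F(c=6)]
  23. access E: MISS, evict Q(c=1). Cache: [E(c=1) F(c=6)]
  24. access F: HIT, count now 7. Cache: [E(c=1) F(c=7)]
Total: 12 hits, 12 misses, 10 evictions

Answer: E F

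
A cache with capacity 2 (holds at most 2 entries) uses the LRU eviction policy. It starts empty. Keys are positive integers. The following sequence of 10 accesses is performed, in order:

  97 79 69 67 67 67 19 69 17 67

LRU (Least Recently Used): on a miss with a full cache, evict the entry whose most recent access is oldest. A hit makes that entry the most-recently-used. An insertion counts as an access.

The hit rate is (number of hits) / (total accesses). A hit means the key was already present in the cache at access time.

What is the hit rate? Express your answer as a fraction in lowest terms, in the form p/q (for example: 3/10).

Answer: 1/5

Derivation:
LRU simulation (capacity=2):
  1. access 97: MISS. Cache (LRU->MRU): [97]
  2. access 79: MISS. Cache (LRU->MRU): [97 79]
  3. access 69: MISS, evict 97. Cache (LRU->MRU): [79 69]
  4. access 67: MISS, evict 79. Cache (LRU->MRU): [69 67]
  5. access 67: HIT. Cache (LRU->MRU): [69 67]
  6. access 67: HIT. Cache (LRU->MRU): [69 67]
  7. access 19: MISS, evict 69. Cache (LRU->MRU): [67 19]
  8. access 69: MISS, evict 67. Cache (LRU->MRU): [19 69]
  9. access 17: MISS, evict 19. Cache (LRU->MRU): [69 17]
  10. access 67: MISS, evict 69. Cache (LRU->MRU): [17 67]
Total: 2 hits, 8 misses, 6 evictions

Hit rate = 2/10 = 1/5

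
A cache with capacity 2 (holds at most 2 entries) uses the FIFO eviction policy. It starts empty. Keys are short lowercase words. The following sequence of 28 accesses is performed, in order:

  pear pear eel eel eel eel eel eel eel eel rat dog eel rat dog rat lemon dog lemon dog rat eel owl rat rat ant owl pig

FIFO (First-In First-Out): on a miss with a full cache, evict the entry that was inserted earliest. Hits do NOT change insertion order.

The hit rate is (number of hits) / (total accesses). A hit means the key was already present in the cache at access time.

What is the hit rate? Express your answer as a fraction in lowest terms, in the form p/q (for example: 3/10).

Answer: 13/28

Derivation:
FIFO simulation (capacity=2):
  1. access pear: MISS. Cache (old->new): [pear]
  2. access pear: HIT. Cache (old->new): [pear]
  3. access eel: MISS. Cache (old->new): [pear eel]
  4. access eel: HIT. Cache (old->new): [pear eel]
  5. access eel: HIT. Cache (old->new): [pear eel]
  6. access eel: HIT. Cache (old->new): [pear eel]
  7. access eel: HIT. Cache (old->new): [pear eel]
  8. access eel: HIT. Cache (old->new): [pear eel]
  9. access eel: HIT. Cache (old->new): [pear eel]
  10. access eel: HIT. Cache (old->new): [pear eel]
  11. access rat: MISS, evict pear. Cache (old->new): [eel rat]
  12. access dog: MISS, evict eel. Cache (old->new): [rat dog]
  13. access eel: MISS, evict rat. Cache (old->new): [dog eel]
  14. access rat: MISS, evict dog. Cache (old->new): [eel rat]
  15. access dog: MISS, evict eel. Cache (old->new): [rat dog]
  16. access rat: HIT. Cache (old->new): [rat dog]
  17. access lemon: MISS, evict rat. Cache (old->new): [dog lemon]
  18. access dog: HIT. Cache (old->new): [dog lemon]
  19. access lemon: HIT. Cache (old->new): [dog lemon]
  20. access dog: HIT. Cache (old->new): [dog lemon]
  21. access rat: MISS, evict dog. Cache (old->new): [lemon rat]
  22. access eel: MISS, evict lemon. Cache (old->new): [rat eel]
  23. access owl: MISS, evict rat. Cache (old->new): [eel owl]
  24. access rat: MISS, evict eel. Cache (old->new): [owl rat]
  25. access rat: HIT. Cache (old->new): [owl rat]
  26. access ant: MISS, evict owl. Cache (old->new): [rat ant]
  27. access owl: MISS, evict rat. Cache (old->new): [ant owl]
  28. access pig: MISS, evict ant. Cache (old->new): [owl pig]
Total: 13 hits, 15 misses, 13 evictions

Hit rate = 13/28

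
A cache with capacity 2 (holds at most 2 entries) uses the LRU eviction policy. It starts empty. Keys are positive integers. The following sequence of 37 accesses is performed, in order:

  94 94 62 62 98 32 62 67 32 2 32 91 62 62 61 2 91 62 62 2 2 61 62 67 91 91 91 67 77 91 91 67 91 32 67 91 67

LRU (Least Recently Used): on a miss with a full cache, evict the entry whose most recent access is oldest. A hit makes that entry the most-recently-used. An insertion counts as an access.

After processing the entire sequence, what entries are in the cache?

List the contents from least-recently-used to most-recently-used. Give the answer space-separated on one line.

LRU simulation (capacity=2):
  1. access 94: MISS. Cache (LRU->MRU): [94]
  2. access 94: HIT. Cache (LRU->MRU): [94]
  3. access 62: MISS. Cache (LRU->MRU): [94 62]
  4. access 62: HIT. Cache (LRU->MRU): [94 62]
  5. access 98: MISS, evict 94. Cache (LRU->MRU): [62 98]
  6. access 32: MISS, evict 62. Cache (LRU->MRU): [98 32]
  7. access 62: MISS, evict 98. Cache (LRU->MRU): [32 62]
  8. access 67: MISS, evict 32. Cache (LRU->MRU): [62 67]
  9. access 32: MISS, evict 62. Cache (LRU->MRU): [67 32]
  10. access 2: MISS, evict 67. Cache (LRU->MRU): [32 2]
  11. access 32: HIT. Cache (LRU->MRU): [2 32]
  12. access 91: MISS, evict 2. Cache (LRU->MRU): [32 91]
  13. access 62: MISS, evict 32. Cache (LRU->MRU): [91 62]
  14. access 62: HIT. Cache (LRU->MRU): [91 62]
  15. access 61: MISS, evict 91. Cache (LRU->MRU): [62 61]
  16. access 2: MISS, evict 62. Cache (LRU->MRU): [61 2]
  17. access 91: MISS, evict 61. Cache (LRU->MRU): [2 91]
  18. access 62: MISS, evict 2. Cache (LRU->MRU): [91 62]
  19. access 62: HIT. Cache (LRU->MRU): [91 62]
  20. access 2: MISS, evict 91. Cache (LRU->MRU): [62 2]
  21. access 2: HIT. Cache (LRU->MRU): [62 2]
  22. access 61: MISS, evict 62. Cache (LRU->MRU): [2 61]
  23. access 62: MISS, evict 2. Cache (LRU->MRU): [61 62]
  24. access 67: MISS, evict 61. Cache (LRU->MRU): [62 67]
  25. access 91: MISS, evict 62. Cache (LRU->MRU): [67 91]
  26. access 91: HIT. Cache (LRU->MRU): [67 91]
  27. access 91: HIT. Cache (LRU->MRU): [67 91]
  28. access 67: HIT. Cache (LRU->MRU): [91 67]
  29. access 77: MISS, evict 91. Cache (LRU->MRU): [67 77]
  30. access 91: MISS, evict 67. Cache (LRU->MRU): [77 91]
  31. access 91: HIT. Cache (LRU->MRU): [77 91]
  32. access 67: MISS, evict 77. Cache (LRU->MRU): [91 67]
  33. access 91: HIT. Cache (LRU->MRU): [67 91]
  34. access 32: MISS, evict 67. Cache (LRU->MRU): [91 32]
  35. access 67: MISS, evict 91. Cache (LRU->MRU): [32 67]
  36. access 91: MISS, evict 32. Cache (LRU->MRU): [67 91]
  37. access 67: HIT. Cache (LRU->MRU): [91 67]
Total: 12 hits, 25 misses, 23 evictions

Answer: 91 67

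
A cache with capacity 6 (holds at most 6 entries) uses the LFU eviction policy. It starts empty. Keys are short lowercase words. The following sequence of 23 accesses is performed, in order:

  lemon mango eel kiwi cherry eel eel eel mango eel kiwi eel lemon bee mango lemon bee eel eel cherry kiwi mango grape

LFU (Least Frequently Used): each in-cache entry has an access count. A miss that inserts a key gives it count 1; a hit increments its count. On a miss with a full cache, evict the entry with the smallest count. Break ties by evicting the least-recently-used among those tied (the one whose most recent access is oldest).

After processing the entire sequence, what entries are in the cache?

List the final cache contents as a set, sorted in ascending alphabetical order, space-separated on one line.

LFU simulation (capacity=6):
  1. access lemon: MISS. Cache: [lemon(c=1)]
  2. access mango: MISS. Cache: [lemon(c=1) mango(c=1)]
  3. access eel: MISS. Cache: [lemon(c=1) mango(c=1) eel(c=1)]
  4. access kiwi: MISS. Cache: [lemon(c=1) mango(c=1) eel(c=1) kiwi(c=1)]
  5. access cherry: MISS. Cache: [lemon(c=1) mango(c=1) eel(c=1) kiwi(c=1) cherry(c=1)]
  6. access eel: HIT, count now 2. Cache: [lemon(c=1) mango(c=1) kiwi(c=1) cherry(c=1) eel(c=2)]
  7. access eel: HIT, count now 3. Cache: [lemon(c=1) mango(c=1) kiwi(c=1) cherry(c=1) eel(c=3)]
  8. access eel: HIT, count now 4. Cache: [lemon(c=1) mango(c=1) kiwi(c=1) cherry(c=1) eel(c=4)]
  9. access mango: HIT, count now 2. Cache: [lemon(c=1) kiwi(c=1) cherry(c=1) mango(c=2) eel(c=4)]
  10. access eel: HIT, count now 5. Cache: [lemon(c=1) kiwi(c=1) cherry(c=1) mango(c=2) eel(c=5)]
  11. access kiwi: HIT, count now 2. Cache: [lemon(c=1) cherry(c=1) mango(c=2) kiwi(c=2) eel(c=5)]
  12. access eel: HIT, count now 6. Cache: [lemon(c=1) cherry(c=1) mango(c=2) kiwi(c=2) eel(c=6)]
  13. access lemon: HIT, count now 2. Cache: [cherry(c=1) mango(c=2) kiwi(c=2) lemon(c=2) eel(c=6)]
  14. access bee: MISS. Cache: [cherry(c=1) bee(c=1) mango(c=2) kiwi(c=2) lemon(c=2) eel(c=6)]
  15. access mango: HIT, count now 3. Cache: [cherry(c=1) bee(c=1) kiwi(c=2) lemon(c=2) mango(c=3) eel(c=6)]
  16. access lemon: HIT, count now 3. Cache: [cherry(c=1) bee(c=1) kiwi(c=2) mango(c=3) lemon(c=3) eel(c=6)]
  17. access bee: HIT, count now 2. Cache: [cherry(c=1) kiwi(c=2) bee(c=2) mango(c=3) lemon(c=3) eel(c=6)]
  18. access eel: HIT, count now 7. Cache: [cherry(c=1) kiwi(c=2) bee(c=2) mango(c=3) lemon(c=3) eel(c=7)]
  19. access eel: HIT, count now 8. Cache: [cherry(c=1) kiwi(c=2) bee(c=2) mango(c=3) lemon(c=3) eel(c=8)]
  20. access cherry: HIT, count now 2. Cache: [kiwi(c=2) bee(c=2) cherry(c=2) mango(c=3) lemon(c=3) eel(c=8)]
  21. access kiwi: HIT, count now 3. Cache: [bee(c=2) cherry(c=2) mango(c=3) lemon(c=3) kiwi(c=3) eel(c=8)]
  22. access mango: HIT, count now 4. Cache: [bee(c=2) cherry(c=2) lemon(c=3) kiwi(c=3) mango(c=4) eel(c=8)]
  23. access grape: MISS, evict bee(c=2). Cache: [grape(c=1) cherry(c=2) lemon(c=3) kiwi(c=3) mango(c=4) eel(c=8)]
Total: 16 hits, 7 misses, 1 evictions

Answer: cherry eel grape kiwi lemon mango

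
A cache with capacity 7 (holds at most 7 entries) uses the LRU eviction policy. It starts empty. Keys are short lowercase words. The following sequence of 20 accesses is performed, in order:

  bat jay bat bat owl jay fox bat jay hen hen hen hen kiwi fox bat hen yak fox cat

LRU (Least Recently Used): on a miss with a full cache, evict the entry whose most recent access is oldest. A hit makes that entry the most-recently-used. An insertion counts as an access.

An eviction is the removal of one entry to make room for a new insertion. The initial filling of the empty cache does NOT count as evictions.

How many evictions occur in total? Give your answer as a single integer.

LRU simulation (capacity=7):
  1. access bat: MISS. Cache (LRU->MRU): [bat]
  2. access jay: MISS. Cache (LRU->MRU): [bat jay]
  3. access bat: HIT. Cache (LRU->MRU): [jay bat]
  4. access bat: HIT. Cache (LRU->MRU): [jay bat]
  5. access owl: MISS. Cache (LRU->MRU): [jay bat owl]
  6. access jay: HIT. Cache (LRU->MRU): [bat owl jay]
  7. access fox: MISS. Cache (LRU->MRU): [bat owl jay fox]
  8. access bat: HIT. Cache (LRU->MRU): [owl jay fox bat]
  9. access jay: HIT. Cache (LRU->MRU): [owl fox bat jay]
  10. access hen: MISS. Cache (LRU->MRU): [owl fox bat jay hen]
  11. access hen: HIT. Cache (LRU->MRU): [owl fox bat jay hen]
  12. access hen: HIT. Cache (LRU->MRU): [owl fox bat jay hen]
  13. access hen: HIT. Cache (LRU->MRU): [owl fox bat jay hen]
  14. access kiwi: MISS. Cache (LRU->MRU): [owl fox bat jay hen kiwi]
  15. access fox: HIT. Cache (LRU->MRU): [owl bat jay hen kiwi fox]
  16. access bat: HIT. Cache (LRU->MRU): [owl jay hen kiwi fox bat]
  17. access hen: HIT. Cache (LRU->MRU): [owl jay kiwi fox bat hen]
  18. access yak: MISS. Cache (LRU->MRU): [owl jay kiwi fox bat hen yak]
  19. access fox: HIT. Cache (LRU->MRU): [owl jay kiwi bat hen yak fox]
  20. access cat: MISS, evict owl. Cache (LRU->MRU): [jay kiwi bat hen yak fox cat]
Total: 12 hits, 8 misses, 1 evictions

Answer: 1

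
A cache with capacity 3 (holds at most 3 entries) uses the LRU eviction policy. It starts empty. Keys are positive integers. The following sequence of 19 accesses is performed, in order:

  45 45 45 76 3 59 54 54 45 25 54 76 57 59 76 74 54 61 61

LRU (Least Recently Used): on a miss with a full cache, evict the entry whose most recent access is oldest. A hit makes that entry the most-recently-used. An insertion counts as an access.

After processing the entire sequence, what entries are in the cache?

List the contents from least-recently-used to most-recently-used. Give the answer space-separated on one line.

Answer: 74 54 61

Derivation:
LRU simulation (capacity=3):
  1. access 45: MISS. Cache (LRU->MRU): [45]
  2. access 45: HIT. Cache (LRU->MRU): [45]
  3. access 45: HIT. Cache (LRU->MRU): [45]
  4. access 76: MISS. Cache (LRU->MRU): [45 76]
  5. access 3: MISS. Cache (LRU->MRU): [45 76 3]
  6. access 59: MISS, evict 45. Cache (LRU->MRU): [76 3 59]
  7. access 54: MISS, evict 76. Cache (LRU->MRU): [3 59 54]
  8. access 54: HIT. Cache (LRU->MRU): [3 59 54]
  9. access 45: MISS, evict 3. Cache (LRU->MRU): [59 54 45]
  10. access 25: MISS, evict 59. Cache (LRU->MRU): [54 45 25]
  11. access 54: HIT. Cache (LRU->MRU): [45 25 54]
  12. access 76: MISS, evict 45. Cache (LRU->MRU): [25 54 76]
  13. access 57: MISS, evict 25. Cache (LRU->MRU): [54 76 57]
  14. access 59: MISS, evict 54. Cache (LRU->MRU): [76 57 59]
  15. access 76: HIT. Cache (LRU->MRU): [57 59 76]
  16. access 74: MISS, evict 57. Cache (LRU->MRU): [59 76 74]
  17. access 54: MISS, evict 59. Cache (LRU->MRU): [76 74 54]
  18. access 61: MISS, evict 76. Cache (LRU->MRU): [74 54 61]
  19. access 61: HIT. Cache (LRU->MRU): [74 54 61]
Total: 6 hits, 13 misses, 10 evictions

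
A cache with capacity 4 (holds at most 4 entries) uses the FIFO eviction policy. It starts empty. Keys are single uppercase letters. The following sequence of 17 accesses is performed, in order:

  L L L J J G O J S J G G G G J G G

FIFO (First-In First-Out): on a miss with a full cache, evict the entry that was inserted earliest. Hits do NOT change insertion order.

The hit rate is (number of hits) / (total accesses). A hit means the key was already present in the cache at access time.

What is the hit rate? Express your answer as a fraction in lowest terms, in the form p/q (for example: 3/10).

FIFO simulation (capacity=4):
  1. access L: MISS. Cache (old->new): [L]
  2. access L: HIT. Cache (old->new): [L]
  3. access L: HIT. Cache (old->new): [L]
  4. access J: MISS. Cache (old->new): [L J]
  5. access J: HIT. Cache (old->new): [L J]
  6. access G: MISS. Cache (old->new): [L J G]
  7. access O: MISS. Cache (old->new): [L J G O]
  8. access J: HIT. Cache (old->new): [L J G O]
  9. access S: MISS, evict L. Cache (old->new): [J G O S]
  10. access J: HIT. Cache (old->new): [J G O S]
  11. access G: HIT. Cache (old->new): [J G O S]
  12. access G: HIT. Cache (old->new): [J G O S]
  13. access G: HIT. Cache (old->new): [J G O S]
  14. access G: HIT. Cache (old->new): [J G O S]
  15. access J: HIT. Cache (old->new): [J G O S]
  16. access G: HIT. Cache (old->new): [J G O S]
  17. access G: HIT. Cache (old->new): [J G O S]
Total: 12 hits, 5 misses, 1 evictions

Hit rate = 12/17

Answer: 12/17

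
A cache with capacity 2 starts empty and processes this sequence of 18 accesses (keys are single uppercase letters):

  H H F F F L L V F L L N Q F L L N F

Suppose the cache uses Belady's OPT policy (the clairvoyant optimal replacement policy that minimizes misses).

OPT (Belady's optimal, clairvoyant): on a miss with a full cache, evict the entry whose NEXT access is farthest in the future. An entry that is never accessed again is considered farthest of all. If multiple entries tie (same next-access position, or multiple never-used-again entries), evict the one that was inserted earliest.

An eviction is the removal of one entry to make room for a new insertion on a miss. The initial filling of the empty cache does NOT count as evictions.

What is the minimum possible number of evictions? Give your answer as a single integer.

Answer: 7

Derivation:
OPT (Belady) simulation (capacity=2):
  1. access H: MISS. Cache: [H]
  2. access H: HIT. Next use of H: never. Cache: [H]
  3. access F: MISS. Cache: [H F]
  4. access F: HIT. Next use of F: step 5. Cache: [H F]
  5. access F: HIT. Next use of F: step 9. Cache: [H F]
  6. access L: MISS, evict H (next use: never). Cache: [F L]
  7. access L: HIT. Next use of L: step 10. Cache: [F L]
  8. access V: MISS, evict L (next use: step 10). Cache: [F V]
  9. access F: HIT. Next use of F: step 14. Cache: [F V]
  10. access L: MISS, evict V (next use: never). Cache: [F L]
  11. access L: HIT. Next use of L: step 15. Cache: [F L]
  12. access N: MISS, evict L (next use: step 15). Cache: [F N]
  13. access Q: MISS, evict N (next use: step 17). Cache: [F Q]
  14. access F: HIT. Next use of F: step 18. Cache: [F Q]
  15. access L: MISS, evict Q (next use: never). Cache: [F L]
  16. access L: HIT. Next use of L: never. Cache: [F L]
  17. access N: MISS, evict L (next use: never). Cache: [F N]
  18. access F: HIT. Next use of F: never. Cache: [F N]
Total: 9 hits, 9 misses, 7 evictions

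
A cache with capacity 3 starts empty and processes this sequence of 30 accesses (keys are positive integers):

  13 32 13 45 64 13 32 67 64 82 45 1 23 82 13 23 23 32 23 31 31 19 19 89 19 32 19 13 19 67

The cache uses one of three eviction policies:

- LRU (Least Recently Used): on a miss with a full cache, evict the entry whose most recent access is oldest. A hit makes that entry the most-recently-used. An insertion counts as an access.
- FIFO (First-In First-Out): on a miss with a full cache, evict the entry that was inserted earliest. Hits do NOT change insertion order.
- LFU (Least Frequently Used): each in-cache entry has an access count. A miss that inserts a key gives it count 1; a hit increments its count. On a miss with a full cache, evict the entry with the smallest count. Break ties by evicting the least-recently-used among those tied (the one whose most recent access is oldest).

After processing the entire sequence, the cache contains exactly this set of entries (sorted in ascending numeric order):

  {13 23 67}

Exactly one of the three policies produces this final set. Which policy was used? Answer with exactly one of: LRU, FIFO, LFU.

Simulating under each policy and comparing final sets:
  LRU: final set = {13 19 67} -> differs
  FIFO: final set = {13 19 67} -> differs
  LFU: final set = {13 23 67} -> MATCHES target
Only LFU produces the target set.

Answer: LFU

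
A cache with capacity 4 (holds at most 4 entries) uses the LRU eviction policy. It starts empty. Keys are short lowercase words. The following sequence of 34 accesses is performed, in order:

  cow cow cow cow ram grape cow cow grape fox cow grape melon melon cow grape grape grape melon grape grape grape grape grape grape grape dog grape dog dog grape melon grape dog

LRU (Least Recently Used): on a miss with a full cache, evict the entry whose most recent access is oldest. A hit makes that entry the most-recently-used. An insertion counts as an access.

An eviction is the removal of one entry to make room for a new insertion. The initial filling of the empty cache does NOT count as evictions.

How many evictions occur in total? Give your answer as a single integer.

LRU simulation (capacity=4):
  1. access cow: MISS. Cache (LRU->MRU): [cow]
  2. access cow: HIT. Cache (LRU->MRU): [cow]
  3. access cow: HIT. Cache (LRU->MRU): [cow]
  4. access cow: HIT. Cache (LRU->MRU): [cow]
  5. access ram: MISS. Cache (LRU->MRU): [cow ram]
  6. access grape: MISS. Cache (LRU->MRU): [cow ram grape]
  7. access cow: HIT. Cache (LRU->MRU): [ram grape cow]
  8. access cow: HIT. Cache (LRU->MRU): [ram grape cow]
  9. access grape: HIT. Cache (LRU->MRU): [ram cow grape]
  10. access fox: MISS. Cache (LRU->MRU): [ram cow grape fox]
  11. access cow: HIT. Cache (LRU->MRU): [ram grape fox cow]
  12. access grape: HIT. Cache (LRU->MRU): [ram fox cow grape]
  13. access melon: MISS, evict ram. Cache (LRU->MRU): [fox cow grape melon]
  14. access melon: HIT. Cache (LRU->MRU): [fox cow grape melon]
  15. access cow: HIT. Cache (LRU->MRU): [fox grape melon cow]
  16. access grape: HIT. Cache (LRU->MRU): [fox melon cow grape]
  17. access grape: HIT. Cache (LRU->MRU): [fox melon cow grape]
  18. access grape: HIT. Cache (LRU->MRU): [fox melon cow grape]
  19. access melon: HIT. Cache (LRU->MRU): [fox cow grape melon]
  20. access grape: HIT. Cache (LRU->MRU): [fox cow melon grape]
  21. access grape: HIT. Cache (LRU->MRU): [fox cow melon grape]
  22. access grape: HIT. Cache (LRU->MRU): [fox cow melon grape]
  23. access grape: HIT. Cache (LRU->MRU): [fox cow melon grape]
  24. access grape: HIT. Cache (LRU->MRU): [fox cow melon grape]
  25. access grape: HIT. Cache (LRU->MRU): [fox cow melon grape]
  26. access grape: HIT. Cache (LRU->MRU): [fox cow melon grape]
  27. access dog: MISS, evict fox. Cache (LRU->MRU): [cow melon grape dog]
  28. access grape: HIT. Cache (LRU->MRU): [cow melon dog grape]
  29. access dog: HIT. Cache (LRU->MRU): [cow melon grape dog]
  30. access dog: HIT. Cache (LRU->MRU): [cow melon grape dog]
  31. access grape: HIT. Cache (LRU->MRU): [cow melon dog grape]
  32. access melon: HIT. Cache (LRU->MRU): [cow dog grape melon]
  33. access grape: HIT. Cache (LRU->MRU): [cow dog melon grape]
  34. access dog: HIT. Cache (LRU->MRU): [cow melon grape dog]
Total: 28 hits, 6 misses, 2 evictions

Answer: 2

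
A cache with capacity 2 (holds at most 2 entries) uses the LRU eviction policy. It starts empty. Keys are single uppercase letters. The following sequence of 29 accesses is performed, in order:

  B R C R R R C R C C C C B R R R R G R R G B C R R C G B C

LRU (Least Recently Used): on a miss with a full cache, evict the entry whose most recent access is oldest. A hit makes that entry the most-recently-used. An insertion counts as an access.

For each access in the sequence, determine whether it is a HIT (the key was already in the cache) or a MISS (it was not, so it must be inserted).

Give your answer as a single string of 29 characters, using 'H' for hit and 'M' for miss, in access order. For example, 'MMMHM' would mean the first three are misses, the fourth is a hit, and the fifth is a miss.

Answer: MMMHHHHHHHHHMMHHHMHHHMMMHHMMM

Derivation:
LRU simulation (capacity=2):
  1. access B: MISS. Cache (LRU->MRU): [B]
  2. access R: MISS. Cache (LRU->MRU): [B R]
  3. access C: MISS, evict B. Cache (LRU->MRU): [R C]
  4. access R: HIT. Cache (LRU->MRU): [C R]
  5. access R: HIT. Cache (LRU->MRU): [C R]
  6. access R: HIT. Cache (LRU->MRU): [C R]
  7. access C: HIT. Cache (LRU->MRU): [R C]
  8. access R: HIT. Cache (LRU->MRU): [C R]
  9. access C: HIT. Cache (LRU->MRU): [R C]
  10. access C: HIT. Cache (LRU->MRU): [R C]
  11. access C: HIT. Cache (LRU->MRU): [R C]
  12. access C: HIT. Cache (LRU->MRU): [R C]
  13. access B: MISS, evict R. Cache (LRU->MRU): [C B]
  14. access R: MISS, evict C. Cache (LRU->MRU): [B R]
  15. access R: HIT. Cache (LRU->MRU): [B R]
  16. access R: HIT. Cache (LRU->MRU): [B R]
  17. access R: HIT. Cache (LRU->MRU): [B R]
  18. access G: MISS, evict B. Cache (LRU->MRU): [R G]
  19. access R: HIT. Cache (LRU->MRU): [G R]
  20. access R: HIT. Cache (LRU->MRU): [G R]
  21. access G: HIT. Cache (LRU->MRU): [R G]
  22. access B: MISS, evict R. Cache (LRU->MRU): [G B]
  23. access C: MISS, evict G. Cache (LRU->MRU): [B C]
  24. access R: MISS, evict B. Cache (LRU->MRU): [C R]
  25. access R: HIT. Cache (LRU->MRU): [C R]
  26. access C: HIT. Cache (LRU->MRU): [R C]
  27. access G: MISS, evict R. Cache (LRU->MRU): [C G]
  28. access B: MISS, evict C. Cache (LRU->MRU): [G B]
  29. access C: MISS, evict G. Cache (LRU->MRU): [B C]
Total: 17 hits, 12 misses, 10 evictions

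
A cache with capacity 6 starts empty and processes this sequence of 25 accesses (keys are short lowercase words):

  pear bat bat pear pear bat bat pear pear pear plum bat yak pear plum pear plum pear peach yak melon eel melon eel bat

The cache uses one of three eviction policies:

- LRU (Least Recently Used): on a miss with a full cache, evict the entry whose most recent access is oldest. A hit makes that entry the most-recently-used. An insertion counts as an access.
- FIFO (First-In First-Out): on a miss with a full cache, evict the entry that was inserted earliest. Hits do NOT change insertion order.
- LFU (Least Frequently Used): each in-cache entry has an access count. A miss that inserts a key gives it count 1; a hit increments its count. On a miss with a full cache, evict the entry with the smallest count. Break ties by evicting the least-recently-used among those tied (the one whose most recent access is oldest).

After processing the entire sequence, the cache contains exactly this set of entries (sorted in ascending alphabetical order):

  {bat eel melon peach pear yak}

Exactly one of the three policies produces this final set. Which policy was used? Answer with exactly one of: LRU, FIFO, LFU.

Answer: LRU

Derivation:
Simulating under each policy and comparing final sets:
  LRU: final set = {bat eel melon peach pear yak} -> MATCHES target
  FIFO: final set = {bat eel melon peach plum yak} -> differs
  LFU: final set = {bat eel melon pear plum yak} -> differs
Only LRU produces the target set.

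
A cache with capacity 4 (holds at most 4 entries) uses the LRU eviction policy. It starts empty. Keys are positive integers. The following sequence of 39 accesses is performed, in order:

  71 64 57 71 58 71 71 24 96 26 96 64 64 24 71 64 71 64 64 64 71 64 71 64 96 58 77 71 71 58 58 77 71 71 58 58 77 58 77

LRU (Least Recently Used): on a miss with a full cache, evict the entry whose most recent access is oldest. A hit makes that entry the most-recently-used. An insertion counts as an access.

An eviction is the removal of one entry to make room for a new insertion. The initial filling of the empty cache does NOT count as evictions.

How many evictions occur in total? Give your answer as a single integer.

Answer: 8

Derivation:
LRU simulation (capacity=4):
  1. access 71: MISS. Cache (LRU->MRU): [71]
  2. access 64: MISS. Cache (LRU->MRU): [71 64]
  3. access 57: MISS. Cache (LRU->MRU): [71 64 57]
  4. access 71: HIT. Cache (LRU->MRU): [64 57 71]
  5. access 58: MISS. Cache (LRU->MRU): [64 57 71 58]
  6. access 71: HIT. Cache (LRU->MRU): [64 57 58 71]
  7. access 71: HIT. Cache (LRU->MRU): [64 57 58 71]
  8. access 24: MISS, evict 64. Cache (LRU->MRU): [57 58 71 24]
  9. access 96: MISS, evict 57. Cache (LRU->MRU): [58 71 24 96]
  10. access 26: MISS, evict 58. Cache (LRU->MRU): [71 24 96 26]
  11. access 96: HIT. Cache (LRU->MRU): [71 24 26 96]
  12. access 64: MISS, evict 71. Cache (LRU->MRU): [24 26 96 64]
  13. access 64: HIT. Cache (LRU->MRU): [24 26 96 64]
  14. access 24: HIT. Cache (LRU->MRU): [26 96 64 24]
  15. access 71: MISS, evict 26. Cache (LRU->MRU): [96 64 24 71]
  16. access 64: HIT. Cache (LRU->MRU): [96 24 71 64]
  17. access 71: HIT. Cache (LRU->MRU): [96 24 64 71]
  18. access 64: HIT. Cache (LRU->MRU): [96 24 71 64]
  19. access 64: HIT. Cache (LRU->MRU): [96 24 71 64]
  20. access 64: HIT. Cache (LRU->MRU): [96 24 71 64]
  21. access 71: HIT. Cache (LRU->MRU): [96 24 64 71]
  22. access 64: HIT. Cache (LRU->MRU): [96 24 71 64]
  23. access 71: HIT. Cache (LRU->MRU): [96 24 64 71]
  24. access 64: HIT. Cache (LRU->MRU): [96 24 71 64]
  25. access 96: HIT. Cache (LRU->MRU): [24 71 64 96]
  26. access 58: MISS, evict 24. Cache (LRU->MRU): [71 64 96 58]
  27. access 77: MISS, evict 71. Cache (LRU->MRU): [64 96 58 77]
  28. access 71: MISS, evict 64. Cache (LRU->MRU): [96 58 77 71]
  29. access 71: HIT. Cache (LRU->MRU): [96 58 77 71]
  30. access 58: HIT. Cache (LRU->MRU): [96 77 71 58]
  31. access 58: HIT. Cache (LRU->MRU): [96 77 71 58]
  32. access 77: HIT. Cache (LRU->MRU): [96 71 58 77]
  33. access 71: HIT. Cache (LRU->MRU): [96 58 77 71]
  34. access 71: HIT. Cache (LRU->MRU): [96 58 77 71]
  35. access 58: HIT. Cache (LRU->MRU): [96 77 71 58]
  36. access 58: HIT. Cache (LRU->MRU): [96 77 71 58]
  37. access 77: HIT. Cache (LRU->MRU): [96 71 58 77]
  38. access 58: HIT. Cache (LRU->MRU): [96 71 77 58]
  39. access 77: HIT. Cache (LRU->MRU): [96 71 58 77]
Total: 27 hits, 12 misses, 8 evictions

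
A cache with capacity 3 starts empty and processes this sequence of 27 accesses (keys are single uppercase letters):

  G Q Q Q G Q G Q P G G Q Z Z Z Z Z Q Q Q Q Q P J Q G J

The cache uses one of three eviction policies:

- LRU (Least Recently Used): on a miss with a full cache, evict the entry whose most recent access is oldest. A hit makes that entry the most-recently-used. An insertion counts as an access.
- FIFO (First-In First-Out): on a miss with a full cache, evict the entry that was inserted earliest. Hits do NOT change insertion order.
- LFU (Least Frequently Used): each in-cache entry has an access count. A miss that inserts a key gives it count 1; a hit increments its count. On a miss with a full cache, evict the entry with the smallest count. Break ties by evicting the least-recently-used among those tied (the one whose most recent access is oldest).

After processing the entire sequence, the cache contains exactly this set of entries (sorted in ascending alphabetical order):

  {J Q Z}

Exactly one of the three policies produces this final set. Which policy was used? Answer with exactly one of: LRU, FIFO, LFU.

Answer: LFU

Derivation:
Simulating under each policy and comparing final sets:
  LRU: final set = {G J Q} -> differs
  FIFO: final set = {G J Q} -> differs
  LFU: final set = {J Q Z} -> MATCHES target
Only LFU produces the target set.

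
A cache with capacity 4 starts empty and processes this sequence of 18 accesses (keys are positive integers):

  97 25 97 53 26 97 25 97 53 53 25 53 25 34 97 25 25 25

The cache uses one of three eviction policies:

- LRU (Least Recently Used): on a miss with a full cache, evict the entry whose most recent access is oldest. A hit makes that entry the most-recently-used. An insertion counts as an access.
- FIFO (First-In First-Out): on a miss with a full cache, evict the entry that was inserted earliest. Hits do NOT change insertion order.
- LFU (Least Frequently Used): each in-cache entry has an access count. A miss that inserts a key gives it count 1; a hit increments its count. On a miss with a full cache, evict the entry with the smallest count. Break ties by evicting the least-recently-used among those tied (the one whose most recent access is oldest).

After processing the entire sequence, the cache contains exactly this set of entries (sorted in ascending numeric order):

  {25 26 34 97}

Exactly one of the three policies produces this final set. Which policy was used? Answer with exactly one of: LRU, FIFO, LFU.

Simulating under each policy and comparing final sets:
  LRU: final set = {25 34 53 97} -> differs
  FIFO: final set = {25 26 34 97} -> MATCHES target
  LFU: final set = {25 34 53 97} -> differs
Only FIFO produces the target set.

Answer: FIFO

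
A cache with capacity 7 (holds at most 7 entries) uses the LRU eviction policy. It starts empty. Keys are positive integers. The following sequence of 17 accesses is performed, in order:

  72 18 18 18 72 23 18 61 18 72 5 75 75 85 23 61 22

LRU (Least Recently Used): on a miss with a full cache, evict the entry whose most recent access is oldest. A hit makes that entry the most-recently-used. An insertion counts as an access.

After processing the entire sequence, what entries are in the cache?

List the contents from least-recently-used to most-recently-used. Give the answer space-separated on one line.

LRU simulation (capacity=7):
  1. access 72: MISS. Cache (LRU->MRU): [72]
  2. access 18: MISS. Cache (LRU->MRU): [72 18]
  3. access 18: HIT. Cache (LRU->MRU): [72 18]
  4. access 18: HIT. Cache (LRU->MRU): [72 18]
  5. access 72: HIT. Cache (LRU->MRU): [18 72]
  6. access 23: MISS. Cache (LRU->MRU): [18 72 23]
  7. access 18: HIT. Cache (LRU->MRU): [72 23 18]
  8. access 61: MISS. Cache (LRU->MRU): [72 23 18 61]
  9. access 18: HIT. Cache (LRU->MRU): [72 23 61 18]
  10. access 72: HIT. Cache (LRU->MRU): [23 61 18 72]
  11. access 5: MISS. Cache (LRU->MRU): [23 61 18 72 5]
  12. access 75: MISS. Cache (LRU->MRU): [23 61 18 72 5 75]
  13. access 75: HIT. Cache (LRU->MRU): [23 61 18 72 5 75]
  14. access 85: MISS. Cache (LRU->MRU): [23 61 18 72 5 75 85]
  15. access 23: HIT. Cache (LRU->MRU): [61 18 72 5 75 85 23]
  16. access 61: HIT. Cache (LRU->MRU): [18 72 5 75 85 23 61]
  17. access 22: MISS, evict 18. Cache (LRU->MRU): [72 5 75 85 23 61 22]
Total: 9 hits, 8 misses, 1 evictions

Answer: 72 5 75 85 23 61 22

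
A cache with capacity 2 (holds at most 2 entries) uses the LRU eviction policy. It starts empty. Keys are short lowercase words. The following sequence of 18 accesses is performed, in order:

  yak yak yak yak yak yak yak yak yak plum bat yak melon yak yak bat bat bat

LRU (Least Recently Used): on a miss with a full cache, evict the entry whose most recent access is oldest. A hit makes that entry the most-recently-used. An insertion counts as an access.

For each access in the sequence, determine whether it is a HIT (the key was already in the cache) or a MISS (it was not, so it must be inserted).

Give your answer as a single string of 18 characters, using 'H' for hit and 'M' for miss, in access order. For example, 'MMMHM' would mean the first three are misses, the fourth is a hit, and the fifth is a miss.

Answer: MHHHHHHHHMMMMHHMHH

Derivation:
LRU simulation (capacity=2):
  1. access yak: MISS. Cache (LRU->MRU): [yak]
  2. access yak: HIT. Cache (LRU->MRU): [yak]
  3. access yak: HIT. Cache (LRU->MRU): [yak]
  4. access yak: HIT. Cache (LRU->MRU): [yak]
  5. access yak: HIT. Cache (LRU->MRU): [yak]
  6. access yak: HIT. Cache (LRU->MRU): [yak]
  7. access yak: HIT. Cache (LRU->MRU): [yak]
  8. access yak: HIT. Cache (LRU->MRU): [yak]
  9. access yak: HIT. Cache (LRU->MRU): [yak]
  10. access plum: MISS. Cache (LRU->MRU): [yak plum]
  11. access bat: MISS, evict yak. Cache (LRU->MRU): [plum bat]
  12. access yak: MISS, evict plum. Cache (LRU->MRU): [bat yak]
  13. access melon: MISS, evict bat. Cache (LRU->MRU): [yak melon]
  14. access yak: HIT. Cache (LRU->MRU): [melon yak]
  15. access yak: HIT. Cache (LRU->MRU): [melon yak]
  16. access bat: MISS, evict melon. Cache (LRU->MRU): [yak bat]
  17. access bat: HIT. Cache (LRU->MRU): [yak bat]
  18. access bat: HIT. Cache (LRU->MRU): [yak bat]
Total: 12 hits, 6 misses, 4 evictions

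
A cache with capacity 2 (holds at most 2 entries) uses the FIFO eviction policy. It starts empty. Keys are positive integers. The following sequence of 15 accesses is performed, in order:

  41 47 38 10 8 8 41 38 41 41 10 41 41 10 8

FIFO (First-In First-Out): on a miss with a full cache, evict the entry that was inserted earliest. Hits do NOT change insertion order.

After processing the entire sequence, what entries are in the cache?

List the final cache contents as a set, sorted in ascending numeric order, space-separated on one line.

Answer: 8 41

Derivation:
FIFO simulation (capacity=2):
  1. access 41: MISS. Cache (old->new): [41]
  2. access 47: MISS. Cache (old->new): [41 47]
  3. access 38: MISS, evict 41. Cache (old->new): [47 38]
  4. access 10: MISS, evict 47. Cache (old->new): [38 10]
  5. access 8: MISS, evict 38. Cache (old->new): [10 8]
  6. access 8: HIT. Cache (old->new): [10 8]
  7. access 41: MISS, evict 10. Cache (old->new): [8 41]
  8. access 38: MISS, evict 8. Cache (old->new): [41 38]
  9. access 41: HIT. Cache (old->new): [41 38]
  10. access 41: HIT. Cache (old->new): [41 38]
  11. access 10: MISS, evict 41. Cache (old->new): [38 10]
  12. access 41: MISS, evict 38. Cache (old->new): [10 41]
  13. access 41: HIT. Cache (old->new): [10 41]
  14. access 10: HIT. Cache (old->new): [10 41]
  15. access 8: MISS, evict 10. Cache (old->new): [41 8]
Total: 5 hits, 10 misses, 8 evictions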